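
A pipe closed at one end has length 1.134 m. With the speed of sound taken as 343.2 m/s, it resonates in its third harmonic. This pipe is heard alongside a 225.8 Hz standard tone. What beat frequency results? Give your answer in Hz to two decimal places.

1.18 Hz

Closed pipe (odd harmonics): f_n = n·v/(4L) = 3·343.2/(4·1.134) = 226.9841 Hz.
f_beat = |226.9841 − 225.8| = 1.18 Hz.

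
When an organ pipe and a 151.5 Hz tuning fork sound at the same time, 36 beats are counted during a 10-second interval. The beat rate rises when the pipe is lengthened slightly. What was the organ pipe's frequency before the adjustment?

147.9 Hz

Beat frequency = 36/10 = 3.6 Hz.
|f − 151.5| = 3.6, so the organ pipe was at either 147.9 Hz or 155.1 Hz.
A longer pipe has a lower fundamental; the adjustment lowers the organ pipe's frequency.
The beat rate rose, so the adjustment moved the organ pipe further from 151.5 Hz — it was already below the reference.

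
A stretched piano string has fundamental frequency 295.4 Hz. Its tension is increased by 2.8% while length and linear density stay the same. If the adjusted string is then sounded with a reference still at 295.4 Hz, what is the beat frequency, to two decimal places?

4.11 Hz

For a string, f ∝ √T, so the new frequency is 295.4·√1.028 = 299.5070 Hz.
f_beat = |299.5070 − 295.4| = 4.11 Hz.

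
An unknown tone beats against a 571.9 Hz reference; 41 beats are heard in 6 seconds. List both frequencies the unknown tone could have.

565.0667 Hz or 578.7333 Hz

Beat frequency = 41/6 = 6.8333 Hz.
|f − 571.9| = 6.8333, so f = 571.9 ± 6.8333.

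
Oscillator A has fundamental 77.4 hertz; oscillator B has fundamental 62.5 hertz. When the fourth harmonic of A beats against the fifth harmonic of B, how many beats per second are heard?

2.9 Hz

Fourth harmonic of the first: 4·77.4 = 309.6 Hz.
Fifth harmonic of the second: 5·62.5 = 312.5 Hz.
f_beat = |309.6 − 312.5| = 2.9 Hz.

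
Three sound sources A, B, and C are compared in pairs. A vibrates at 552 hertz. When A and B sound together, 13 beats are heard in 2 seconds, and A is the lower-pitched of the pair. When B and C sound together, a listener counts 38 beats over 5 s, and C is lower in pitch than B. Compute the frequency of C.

550.9 Hz

A–B: Beat frequency = 13/2 = 6.5 Hz.
B is above A, so f_B = 552 + 6.5 = 558.5 Hz.
B–C: Beat frequency = 38/5 = 7.6 Hz.
C is below B, so f_C = 558.5 − 7.6 = 550.9 Hz.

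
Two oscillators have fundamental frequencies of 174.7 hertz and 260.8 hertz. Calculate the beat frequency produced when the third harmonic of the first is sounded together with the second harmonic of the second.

2.5 Hz

Third harmonic of the first: 3·174.7 = 524.1 Hz.
Second harmonic of the second: 2·260.8 = 521.6 Hz.
f_beat = |524.1 − 521.6| = 2.5 Hz.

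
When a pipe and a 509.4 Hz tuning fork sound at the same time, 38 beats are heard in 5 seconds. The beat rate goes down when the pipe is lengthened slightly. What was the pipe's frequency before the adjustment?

Beat frequency = 38/5 = 7.6 Hz.
|f − 509.4| = 7.6, so the pipe was at either 501.8 Hz or 517 Hz.
A longer pipe has a lower fundamental; the adjustment lowers the pipe's frequency.
The beat rate fell, so the adjustment moved the pipe toward 509.4 Hz — it must have started above the reference.

517 Hz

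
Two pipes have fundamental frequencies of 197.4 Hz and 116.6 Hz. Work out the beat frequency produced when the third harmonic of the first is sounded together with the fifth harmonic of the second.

Third harmonic of the first: 3·197.4 = 592.2 Hz.
Fifth harmonic of the second: 5·116.6 = 583.0 Hz.
f_beat = |592.2 − 583.0| = 9.2 Hz.

9.2 Hz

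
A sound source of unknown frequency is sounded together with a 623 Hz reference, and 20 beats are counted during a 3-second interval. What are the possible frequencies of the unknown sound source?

Beat frequency = 20/3 = 6.6667 Hz.
|f − 623| = 6.6667, so f = 623 ± 6.6667.

616.3333 Hz or 629.6667 Hz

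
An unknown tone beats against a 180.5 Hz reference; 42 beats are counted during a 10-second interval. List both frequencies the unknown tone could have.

176.3 Hz or 184.7 Hz

Beat frequency = 42/10 = 4.2 Hz.
|f − 180.5| = 4.2, so f = 180.5 ± 4.2.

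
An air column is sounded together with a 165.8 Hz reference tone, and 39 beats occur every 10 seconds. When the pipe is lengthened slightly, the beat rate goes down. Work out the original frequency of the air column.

Beat frequency = 39/10 = 3.9 Hz.
|f − 165.8| = 3.9, so the air column was at either 161.9 Hz or 169.7 Hz.
A longer pipe has a lower fundamental; the adjustment lowers the air column's frequency.
The beat rate fell, so the adjustment moved the air column toward 165.8 Hz — it must have started above the reference.

169.7 Hz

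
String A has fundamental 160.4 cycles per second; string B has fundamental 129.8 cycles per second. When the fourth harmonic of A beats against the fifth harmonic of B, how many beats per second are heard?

7.4 Hz

Fourth harmonic of the first: 4·160.4 = 641.6 Hz.
Fifth harmonic of the second: 5·129.8 = 649.0 Hz.
f_beat = |641.6 − 649.0| = 7.4 Hz.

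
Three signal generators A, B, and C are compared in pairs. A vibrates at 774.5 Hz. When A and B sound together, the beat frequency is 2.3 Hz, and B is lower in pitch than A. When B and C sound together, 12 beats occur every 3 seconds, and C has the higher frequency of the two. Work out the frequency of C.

776.2 Hz

B is below A, so f_B = 774.5 − 2.3 = 772.2 Hz.
B–C: Beat frequency = 12/3 = 4 Hz.
C is above B, so f_C = 772.2 + 4 = 776.2 Hz.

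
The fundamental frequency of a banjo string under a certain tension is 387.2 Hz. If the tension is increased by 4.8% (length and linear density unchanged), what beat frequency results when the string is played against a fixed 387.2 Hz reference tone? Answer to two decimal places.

9.18 Hz

For a string, f ∝ √T, so the new frequency is 387.2·√1.048 = 396.3839 Hz.
f_beat = |396.3839 − 387.2| = 9.18 Hz.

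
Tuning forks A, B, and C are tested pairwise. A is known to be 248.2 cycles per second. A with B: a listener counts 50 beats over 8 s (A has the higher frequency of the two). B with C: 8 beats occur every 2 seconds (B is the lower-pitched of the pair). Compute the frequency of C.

A–B: Beat frequency = 50/8 = 6.25 Hz.
B is below A, so f_B = 248.2 − 6.25 = 241.95 Hz.
B–C: Beat frequency = 8/2 = 4 Hz.
C is above B, so f_C = 241.95 + 4 = 245.95 Hz.

245.95 Hz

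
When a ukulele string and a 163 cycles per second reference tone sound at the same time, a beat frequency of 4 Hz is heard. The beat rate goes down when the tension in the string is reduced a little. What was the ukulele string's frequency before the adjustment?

|f − 163| = 4, so the ukulele string was at either 159 Hz or 167 Hz.
Lower tension means lower frequency; the adjustment lowers the ukulele string's frequency.
The beat rate fell, so the adjustment moved the ukulele string toward 163 Hz — it must have started above the reference.

167 Hz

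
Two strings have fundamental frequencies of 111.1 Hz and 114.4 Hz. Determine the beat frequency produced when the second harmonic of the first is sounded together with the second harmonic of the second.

Second harmonic of the first: 2·111.1 = 222.2 Hz.
Second harmonic of the second: 2·114.4 = 228.8 Hz.
f_beat = |222.2 − 228.8| = 6.6 Hz.

6.6 Hz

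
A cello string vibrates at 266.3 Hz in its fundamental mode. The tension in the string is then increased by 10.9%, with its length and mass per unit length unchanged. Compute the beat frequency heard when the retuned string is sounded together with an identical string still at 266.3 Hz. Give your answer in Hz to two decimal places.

14.14 Hz

For a string, f ∝ √T, so the new frequency is 266.3·√1.109 = 280.4381 Hz.
f_beat = |280.4381 − 266.3| = 14.14 Hz.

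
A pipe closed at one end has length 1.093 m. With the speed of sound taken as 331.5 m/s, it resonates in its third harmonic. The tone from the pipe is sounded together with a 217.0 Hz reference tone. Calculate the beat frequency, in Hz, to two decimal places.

10.47 Hz

Closed pipe (odd harmonics): f_n = n·v/(4L) = 3·331.5/(4·1.093) = 227.4703 Hz.
f_beat = |227.4703 − 217.0| = 10.47 Hz.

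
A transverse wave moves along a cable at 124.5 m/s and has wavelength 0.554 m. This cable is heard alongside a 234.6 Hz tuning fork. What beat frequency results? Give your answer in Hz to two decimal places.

Source frequency f = v/λ = 124.5/0.554 = 224.7292 Hz.
f_beat = |224.7292 − 234.6| = 9.87 Hz.

9.87 Hz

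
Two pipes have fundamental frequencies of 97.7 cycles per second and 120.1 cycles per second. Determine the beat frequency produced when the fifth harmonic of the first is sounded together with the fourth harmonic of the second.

8.1 Hz

Fifth harmonic of the first: 5·97.7 = 488.5 Hz.
Fourth harmonic of the second: 4·120.1 = 480.4 Hz.
f_beat = |488.5 − 480.4| = 8.1 Hz.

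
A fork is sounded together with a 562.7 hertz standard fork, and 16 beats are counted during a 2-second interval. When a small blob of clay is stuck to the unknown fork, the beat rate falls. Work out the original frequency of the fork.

570.7 Hz

Beat frequency = 16/2 = 8 Hz.
|f − 562.7| = 8, so the fork was at either 554.7 Hz or 570.7 Hz.
Adding mass to a fork lowers its frequency; the adjustment lowers the fork's frequency.
The beat rate fell, so the adjustment moved the fork toward 562.7 Hz — it must have started above the reference.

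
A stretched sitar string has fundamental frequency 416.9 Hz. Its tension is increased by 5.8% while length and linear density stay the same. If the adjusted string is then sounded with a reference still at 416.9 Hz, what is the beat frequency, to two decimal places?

For a string, f ∝ √T, so the new frequency is 416.9·√1.058 = 428.8197 Hz.
f_beat = |428.8197 − 416.9| = 11.92 Hz.

11.92 Hz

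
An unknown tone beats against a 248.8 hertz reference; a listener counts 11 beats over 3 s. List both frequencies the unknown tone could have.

245.1333 Hz or 252.4667 Hz

Beat frequency = 11/3 = 3.6667 Hz.
|f − 248.8| = 3.6667, so f = 248.8 ± 3.6667.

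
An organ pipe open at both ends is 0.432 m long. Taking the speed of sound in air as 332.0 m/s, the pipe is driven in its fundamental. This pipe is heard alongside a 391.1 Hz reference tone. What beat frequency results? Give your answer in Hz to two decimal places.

6.84 Hz

Open pipe: f_n = n·v/(2L) = 1·332.0/(2·0.432) = 384.2593 Hz.
f_beat = |384.2593 − 391.1| = 6.84 Hz.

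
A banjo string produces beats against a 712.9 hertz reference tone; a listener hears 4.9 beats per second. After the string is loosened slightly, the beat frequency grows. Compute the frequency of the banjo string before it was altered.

708 Hz

|f − 712.9| = 4.9, so the banjo string was at either 708 Hz or 717.8 Hz.
Reducing tension lowers a string's frequency; the adjustment lowers the banjo string's frequency.
The beat rate rose, so the adjustment moved the banjo string further from 712.9 Hz — it was already below the reference.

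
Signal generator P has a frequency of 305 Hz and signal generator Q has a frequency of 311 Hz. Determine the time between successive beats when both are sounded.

0.167 s

f_beat = |305 − 311| = 6 Hz.
Beat period T = 1 / f_beat = 1 / 6 s.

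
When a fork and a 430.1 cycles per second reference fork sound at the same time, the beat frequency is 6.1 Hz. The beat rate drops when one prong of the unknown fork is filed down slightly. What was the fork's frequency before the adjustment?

|f − 430.1| = 6.1, so the fork was at either 424 Hz or 436.2 Hz.
Filing a prong removes mass and raises the fork's frequency; the adjustment raises the fork's frequency.
The beat rate fell, so the adjustment moved the fork toward 430.1 Hz — it must have started below the reference.

424 Hz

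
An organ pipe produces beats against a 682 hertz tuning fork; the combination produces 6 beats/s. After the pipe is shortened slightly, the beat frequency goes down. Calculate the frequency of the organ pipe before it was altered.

676 Hz

|f − 682| = 6, so the organ pipe was at either 676 Hz or 688 Hz.
A shorter pipe has a higher fundamental; the adjustment raises the organ pipe's frequency.
The beat rate fell, so the adjustment moved the organ pipe toward 682 Hz — it must have started below the reference.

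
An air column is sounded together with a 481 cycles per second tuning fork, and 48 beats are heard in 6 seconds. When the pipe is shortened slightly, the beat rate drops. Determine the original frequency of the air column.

Beat frequency = 48/6 = 8 Hz.
|f − 481| = 8, so the air column was at either 473 Hz or 489 Hz.
A shorter pipe has a higher fundamental; the adjustment raises the air column's frequency.
The beat rate fell, so the adjustment moved the air column toward 481 Hz — it must have started below the reference.

473 Hz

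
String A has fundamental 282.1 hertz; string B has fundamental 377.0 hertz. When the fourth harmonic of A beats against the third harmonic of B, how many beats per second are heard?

2.6 Hz

Fourth harmonic of the first: 4·282.1 = 1128.4 Hz.
Third harmonic of the second: 3·377.0 = 1131.0 Hz.
f_beat = |1128.4 − 1131.0| = 2.6 Hz.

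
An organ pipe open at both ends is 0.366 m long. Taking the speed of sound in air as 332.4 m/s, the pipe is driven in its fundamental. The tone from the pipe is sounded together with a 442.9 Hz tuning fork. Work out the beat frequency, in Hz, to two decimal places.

11.20 Hz

Open pipe: f_n = n·v/(2L) = 1·332.4/(2·0.366) = 454.0984 Hz.
f_beat = |454.0984 − 442.9| = 11.20 Hz.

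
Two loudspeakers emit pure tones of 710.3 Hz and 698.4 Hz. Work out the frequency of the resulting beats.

Beats arise from superposition of two nearby frequencies; the beat rate is |f₁ − f₂|.
|710.3 − 698.4| = 11.9 Hz.

11.9 Hz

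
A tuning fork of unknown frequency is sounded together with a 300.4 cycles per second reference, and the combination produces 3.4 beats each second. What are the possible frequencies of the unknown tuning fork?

297 Hz or 303.8 Hz

|f − 300.4| = 3.4, so f = 300.4 ± 3.4.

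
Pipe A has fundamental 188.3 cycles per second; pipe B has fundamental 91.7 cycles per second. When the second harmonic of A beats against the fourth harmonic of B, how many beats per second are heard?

Second harmonic of the first: 2·188.3 = 376.6 Hz.
Fourth harmonic of the second: 4·91.7 = 366.8 Hz.
f_beat = |376.6 − 366.8| = 9.8 Hz.

9.8 Hz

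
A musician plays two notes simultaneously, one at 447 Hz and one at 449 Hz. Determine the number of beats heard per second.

2 Hz

f_beat = |f₁ − f₂|.
|447 − 449| = 2 Hz.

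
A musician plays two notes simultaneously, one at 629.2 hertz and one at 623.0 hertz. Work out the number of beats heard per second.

The beat frequency equals the magnitude of the frequency difference.
|629.2 − 623.0| = 6.2 Hz.

6.2 Hz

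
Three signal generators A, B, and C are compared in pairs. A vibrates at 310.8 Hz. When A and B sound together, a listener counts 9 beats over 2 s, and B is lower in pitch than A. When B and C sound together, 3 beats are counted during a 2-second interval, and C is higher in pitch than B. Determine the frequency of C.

307.8 Hz

A–B: Beat frequency = 9/2 = 4.5 Hz.
B is below A, so f_B = 310.8 − 4.5 = 306.3 Hz.
B–C: Beat frequency = 3/2 = 1.5 Hz.
C is above B, so f_C = 306.3 + 1.5 = 307.8 Hz.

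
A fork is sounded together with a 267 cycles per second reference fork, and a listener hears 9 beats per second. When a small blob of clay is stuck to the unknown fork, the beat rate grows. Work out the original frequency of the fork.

|f − 267| = 9, so the fork was at either 258 Hz or 276 Hz.
Adding mass to a fork lowers its frequency; the adjustment lowers the fork's frequency.
The beat rate rose, so the adjustment moved the fork further from 267 Hz — it was already below the reference.

258 Hz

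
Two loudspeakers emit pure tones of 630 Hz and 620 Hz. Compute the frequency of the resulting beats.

f_beat = |f₁ − f₂|.
|630 − 620| = 10 Hz.

10 Hz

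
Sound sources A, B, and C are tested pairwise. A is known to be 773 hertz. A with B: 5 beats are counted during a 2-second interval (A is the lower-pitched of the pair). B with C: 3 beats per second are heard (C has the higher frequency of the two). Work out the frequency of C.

778.5 Hz

A–B: Beat frequency = 5/2 = 2.5 Hz.
B is above A, so f_B = 773 + 2.5 = 775.5 Hz.
C is above B, so f_C = 775.5 + 3 = 778.5 Hz.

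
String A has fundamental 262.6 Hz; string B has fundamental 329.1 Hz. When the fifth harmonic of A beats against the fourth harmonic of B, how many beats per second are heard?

Fifth harmonic of the first: 5·262.6 = 1313.0 Hz.
Fourth harmonic of the second: 4·329.1 = 1316.4 Hz.
f_beat = |1313.0 − 1316.4| = 3.4 Hz.

3.4 Hz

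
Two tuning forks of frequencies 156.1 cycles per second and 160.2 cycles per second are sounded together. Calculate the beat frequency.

4.1 Hz

The beat frequency equals the magnitude of the frequency difference.
|156.1 − 160.2| = 4.1 Hz.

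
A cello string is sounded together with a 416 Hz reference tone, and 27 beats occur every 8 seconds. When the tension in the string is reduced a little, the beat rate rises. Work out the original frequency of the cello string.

412.625 Hz

Beat frequency = 27/8 = 3.375 Hz.
|f − 416| = 3.375, so the cello string was at either 412.625 Hz or 419.375 Hz.
Lower tension means lower frequency; the adjustment lowers the cello string's frequency.
The beat rate rose, so the adjustment moved the cello string further from 416 Hz — it was already below the reference.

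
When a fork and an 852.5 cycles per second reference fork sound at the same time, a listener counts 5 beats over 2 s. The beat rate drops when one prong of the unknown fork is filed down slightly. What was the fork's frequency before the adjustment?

Beat frequency = 5/2 = 2.5 Hz.
|f − 852.5| = 2.5, so the fork was at either 850 Hz or 855 Hz.
Filing a prong removes mass and raises the fork's frequency; the adjustment raises the fork's frequency.
The beat rate fell, so the adjustment moved the fork toward 852.5 Hz — it must have started below the reference.

850 Hz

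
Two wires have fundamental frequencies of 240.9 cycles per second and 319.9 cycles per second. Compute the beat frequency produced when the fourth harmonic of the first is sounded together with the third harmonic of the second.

Fourth harmonic of the first: 4·240.9 = 963.6 Hz.
Third harmonic of the second: 3·319.9 = 959.7 Hz.
f_beat = |963.6 − 959.7| = 3.9 Hz.

3.9 Hz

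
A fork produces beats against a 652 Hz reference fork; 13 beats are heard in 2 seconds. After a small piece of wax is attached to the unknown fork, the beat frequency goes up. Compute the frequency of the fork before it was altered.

645.5 Hz

Beat frequency = 13/2 = 6.5 Hz.
|f − 652| = 6.5, so the fork was at either 645.5 Hz or 658.5 Hz.
Loading a fork with wax lowers its frequency; the adjustment lowers the fork's frequency.
The beat rate rose, so the adjustment moved the fork further from 652 Hz — it was already below the reference.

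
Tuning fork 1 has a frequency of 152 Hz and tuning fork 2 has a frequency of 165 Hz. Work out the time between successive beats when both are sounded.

0.077 s

f_beat = |152 − 165| = 13 Hz.
Beat period T = 1 / f_beat = 1 / 13 s.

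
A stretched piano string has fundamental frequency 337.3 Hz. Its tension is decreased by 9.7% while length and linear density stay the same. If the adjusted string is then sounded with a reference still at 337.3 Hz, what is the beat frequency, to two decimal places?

For a string, f ∝ √T, so the new frequency is 337.3·√0.903 = 320.5238 Hz.
f_beat = |320.5238 − 337.3| = 16.78 Hz.

16.78 Hz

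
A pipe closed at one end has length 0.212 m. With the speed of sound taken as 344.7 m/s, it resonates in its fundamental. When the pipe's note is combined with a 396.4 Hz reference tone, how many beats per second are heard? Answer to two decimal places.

10.09 Hz

Closed pipe (odd harmonics): f_n = n·v/(4L) = 1·344.7/(4·0.212) = 406.4858 Hz.
f_beat = |406.4858 − 396.4| = 10.09 Hz.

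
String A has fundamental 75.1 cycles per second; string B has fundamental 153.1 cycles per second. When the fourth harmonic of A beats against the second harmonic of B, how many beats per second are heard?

5.8 Hz

Fourth harmonic of the first: 4·75.1 = 300.4 Hz.
Second harmonic of the second: 2·153.1 = 306.2 Hz.
f_beat = |300.4 − 306.2| = 5.8 Hz.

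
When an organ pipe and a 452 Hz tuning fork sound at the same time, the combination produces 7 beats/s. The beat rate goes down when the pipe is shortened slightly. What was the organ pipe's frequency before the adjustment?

445 Hz

|f − 452| = 7, so the organ pipe was at either 445 Hz or 459 Hz.
A shorter pipe has a higher fundamental; the adjustment raises the organ pipe's frequency.
The beat rate fell, so the adjustment moved the organ pipe toward 452 Hz — it must have started below the reference.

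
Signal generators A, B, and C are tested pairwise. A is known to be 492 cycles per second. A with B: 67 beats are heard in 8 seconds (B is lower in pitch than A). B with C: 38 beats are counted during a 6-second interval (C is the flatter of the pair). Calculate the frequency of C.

477.2917 Hz

A–B: Beat frequency = 67/8 = 8.375 Hz.
B is below A, so f_B = 492 − 8.375 = 483.625 Hz.
B–C: Beat frequency = 38/6 = 6.3333 Hz.
C is below B, so f_C = 483.625 − 6.3333 = 477.2917 Hz.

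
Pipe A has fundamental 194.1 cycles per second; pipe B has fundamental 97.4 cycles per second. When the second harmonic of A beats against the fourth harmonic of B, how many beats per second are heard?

Second harmonic of the first: 2·194.1 = 388.2 Hz.
Fourth harmonic of the second: 4·97.4 = 389.6 Hz.
f_beat = |388.2 − 389.6| = 1.4 Hz.

1.4 Hz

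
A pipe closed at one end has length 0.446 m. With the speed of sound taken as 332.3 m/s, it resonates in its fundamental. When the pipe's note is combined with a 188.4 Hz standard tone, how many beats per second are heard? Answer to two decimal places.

2.13 Hz

Closed pipe (odd harmonics): f_n = n·v/(4L) = 1·332.3/(4·0.446) = 186.2668 Hz.
f_beat = |186.2668 − 188.4| = 2.13 Hz.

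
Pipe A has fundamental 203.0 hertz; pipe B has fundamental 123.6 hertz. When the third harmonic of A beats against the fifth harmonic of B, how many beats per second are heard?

Third harmonic of the first: 3·203.0 = 609.0 Hz.
Fifth harmonic of the second: 5·123.6 = 618.0 Hz.
f_beat = |609.0 − 618.0| = 9.0 Hz.

9.0 Hz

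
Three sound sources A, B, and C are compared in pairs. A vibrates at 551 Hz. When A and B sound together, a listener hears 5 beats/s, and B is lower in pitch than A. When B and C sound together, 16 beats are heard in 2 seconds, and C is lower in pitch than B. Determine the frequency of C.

538 Hz

B is below A, so f_B = 551 − 5 = 546 Hz.
B–C: Beat frequency = 16/2 = 8 Hz.
C is below B, so f_C = 546 − 8 = 538 Hz.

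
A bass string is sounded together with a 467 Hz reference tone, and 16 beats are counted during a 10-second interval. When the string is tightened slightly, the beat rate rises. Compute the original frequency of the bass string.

468.6 Hz

Beat frequency = 16/10 = 1.6 Hz.
|f − 467| = 1.6, so the bass string was at either 465.4 Hz or 468.6 Hz.
Increasing tension raises a string's frequency; the adjustment raises the bass string's frequency.
The beat rate rose, so the adjustment moved the bass string further from 467 Hz — it was already above the reference.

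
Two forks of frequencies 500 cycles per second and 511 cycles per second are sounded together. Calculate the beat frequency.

The beat frequency equals the magnitude of the frequency difference.
|500 − 511| = 11 Hz.

11 Hz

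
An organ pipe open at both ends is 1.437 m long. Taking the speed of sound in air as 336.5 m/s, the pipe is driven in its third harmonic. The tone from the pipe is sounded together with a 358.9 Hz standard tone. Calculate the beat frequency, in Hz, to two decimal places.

Open pipe: f_n = n·v/(2L) = 3·336.5/(2·1.437) = 351.2526 Hz.
f_beat = |351.2526 − 358.9| = 7.65 Hz.

7.65 Hz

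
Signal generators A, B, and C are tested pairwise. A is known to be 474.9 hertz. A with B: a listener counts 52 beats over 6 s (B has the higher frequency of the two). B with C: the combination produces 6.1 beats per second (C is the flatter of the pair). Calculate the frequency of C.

477.4667 Hz

A–B: Beat frequency = 52/6 = 8.6667 Hz.
B is above A, so f_B = 474.9 + 8.6667 = 483.5667 Hz.
C is below B, so f_C = 483.5667 − 6.1 = 477.4667 Hz.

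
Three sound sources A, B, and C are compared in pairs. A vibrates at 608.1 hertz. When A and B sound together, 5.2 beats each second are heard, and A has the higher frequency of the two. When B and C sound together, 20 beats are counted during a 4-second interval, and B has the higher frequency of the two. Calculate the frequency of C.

597.9 Hz

B is below A, so f_B = 608.1 − 5.2 = 602.9 Hz.
B–C: Beat frequency = 20/4 = 5 Hz.
C is below B, so f_C = 602.9 − 5 = 597.9 Hz.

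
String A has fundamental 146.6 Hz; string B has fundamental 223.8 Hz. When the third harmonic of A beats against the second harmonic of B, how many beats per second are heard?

7.8 Hz

Third harmonic of the first: 3·146.6 = 439.8 Hz.
Second harmonic of the second: 2·223.8 = 447.6 Hz.
f_beat = |439.8 − 447.6| = 7.8 Hz.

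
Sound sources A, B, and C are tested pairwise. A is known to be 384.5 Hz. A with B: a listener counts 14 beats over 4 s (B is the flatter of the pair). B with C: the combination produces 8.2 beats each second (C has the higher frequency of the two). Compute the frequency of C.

A–B: Beat frequency = 14/4 = 3.5 Hz.
B is below A, so f_B = 384.5 − 3.5 = 381 Hz.
C is above B, so f_C = 381 + 8.2 = 389.2 Hz.

389.2 Hz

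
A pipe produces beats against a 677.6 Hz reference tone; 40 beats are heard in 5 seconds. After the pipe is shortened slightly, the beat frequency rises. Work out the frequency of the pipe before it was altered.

685.6 Hz

Beat frequency = 40/5 = 8 Hz.
|f − 677.6| = 8, so the pipe was at either 669.6 Hz or 685.6 Hz.
A shorter pipe has a higher fundamental; the adjustment raises the pipe's frequency.
The beat rate rose, so the adjustment moved the pipe further from 677.6 Hz — it was already above the reference.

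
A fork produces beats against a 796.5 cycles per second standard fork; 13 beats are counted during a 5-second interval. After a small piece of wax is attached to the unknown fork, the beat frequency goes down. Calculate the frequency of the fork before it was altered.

Beat frequency = 13/5 = 2.6 Hz.
|f − 796.5| = 2.6, so the fork was at either 793.9 Hz or 799.1 Hz.
Loading a fork with wax lowers its frequency; the adjustment lowers the fork's frequency.
The beat rate fell, so the adjustment moved the fork toward 796.5 Hz — it must have started above the reference.

799.1 Hz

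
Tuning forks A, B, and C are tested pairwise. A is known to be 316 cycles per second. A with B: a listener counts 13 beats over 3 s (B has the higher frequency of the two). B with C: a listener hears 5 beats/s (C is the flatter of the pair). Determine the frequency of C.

315.3333 Hz

A–B: Beat frequency = 13/3 = 4.3333 Hz.
B is above A, so f_B = 316 + 4.3333 = 320.3333 Hz.
C is below B, so f_C = 320.3333 − 5 = 315.3333 Hz.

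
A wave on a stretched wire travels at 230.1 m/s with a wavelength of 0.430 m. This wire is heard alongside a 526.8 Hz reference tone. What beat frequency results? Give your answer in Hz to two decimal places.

8.32 Hz

Source frequency f = v/λ = 230.1/0.430 = 535.1163 Hz.
f_beat = |535.1163 − 526.8| = 8.32 Hz.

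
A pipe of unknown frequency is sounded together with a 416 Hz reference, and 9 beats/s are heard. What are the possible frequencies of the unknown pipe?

|f − 416| = 9, so f = 416 ± 9.

407 Hz or 425 Hz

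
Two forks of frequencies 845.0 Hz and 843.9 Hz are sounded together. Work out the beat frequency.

The beat frequency equals the magnitude of the frequency difference.
|845.0 − 843.9| = 1.1 Hz.

1.1 Hz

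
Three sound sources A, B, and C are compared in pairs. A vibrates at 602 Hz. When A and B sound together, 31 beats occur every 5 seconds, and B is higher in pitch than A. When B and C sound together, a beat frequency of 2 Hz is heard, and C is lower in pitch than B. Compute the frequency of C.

606.2 Hz

A–B: Beat frequency = 31/5 = 6.2 Hz.
B is above A, so f_B = 602 + 6.2 = 608.2 Hz.
C is below B, so f_C = 608.2 − 2 = 606.2 Hz.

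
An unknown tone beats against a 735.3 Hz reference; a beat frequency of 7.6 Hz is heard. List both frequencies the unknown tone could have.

727.7 Hz or 742.9 Hz

|f − 735.3| = 7.6, so f = 735.3 ± 7.6.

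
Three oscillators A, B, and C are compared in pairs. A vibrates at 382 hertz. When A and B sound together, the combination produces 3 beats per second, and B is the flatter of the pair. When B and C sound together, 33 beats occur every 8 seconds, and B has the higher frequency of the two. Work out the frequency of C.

374.875 Hz

B is below A, so f_B = 382 − 3 = 379 Hz.
B–C: Beat frequency = 33/8 = 4.125 Hz.
C is below B, so f_C = 379 − 4.125 = 374.875 Hz.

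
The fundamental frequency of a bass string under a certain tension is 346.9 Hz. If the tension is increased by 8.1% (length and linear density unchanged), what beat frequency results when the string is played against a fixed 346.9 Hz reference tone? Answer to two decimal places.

For a string, f ∝ √T, so the new frequency is 346.9·√1.081 = 360.6759 Hz.
f_beat = |360.6759 − 346.9| = 13.78 Hz.

13.78 Hz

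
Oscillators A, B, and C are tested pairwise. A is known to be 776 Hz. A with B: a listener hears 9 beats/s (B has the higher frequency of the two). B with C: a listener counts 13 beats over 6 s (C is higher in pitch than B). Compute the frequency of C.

787.1667 Hz

B is above A, so f_B = 776 + 9 = 785 Hz.
B–C: Beat frequency = 13/6 = 2.1667 Hz.
C is above B, so f_C = 785 + 2.1667 = 787.1667 Hz.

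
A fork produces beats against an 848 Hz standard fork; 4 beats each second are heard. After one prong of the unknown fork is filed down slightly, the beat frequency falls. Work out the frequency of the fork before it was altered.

|f − 848| = 4, so the fork was at either 844 Hz or 852 Hz.
Filing a prong removes mass and raises the fork's frequency; the adjustment raises the fork's frequency.
The beat rate fell, so the adjustment moved the fork toward 848 Hz — it must have started below the reference.

844 Hz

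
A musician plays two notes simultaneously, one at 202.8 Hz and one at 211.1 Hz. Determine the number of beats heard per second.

8.3 Hz

f_beat = |f₁ − f₂|.
|202.8 − 211.1| = 8.3 Hz.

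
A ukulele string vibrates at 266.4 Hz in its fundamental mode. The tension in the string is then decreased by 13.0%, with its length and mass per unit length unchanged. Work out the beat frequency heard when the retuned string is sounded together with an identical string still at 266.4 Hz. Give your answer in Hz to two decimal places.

For a string, f ∝ √T, so the new frequency is 266.4·√0.870 = 248.4814 Hz.
f_beat = |248.4814 − 266.4| = 17.92 Hz.

17.92 Hz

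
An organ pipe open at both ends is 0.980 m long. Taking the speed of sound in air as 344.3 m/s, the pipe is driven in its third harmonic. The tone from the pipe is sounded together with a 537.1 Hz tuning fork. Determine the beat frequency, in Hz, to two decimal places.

10.11 Hz

Open pipe: f_n = n·v/(2L) = 3·344.3/(2·0.980) = 526.9898 Hz.
f_beat = |526.9898 − 537.1| = 10.11 Hz.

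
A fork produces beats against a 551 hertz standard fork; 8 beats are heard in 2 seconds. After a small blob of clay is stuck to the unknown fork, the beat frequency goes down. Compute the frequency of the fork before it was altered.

Beat frequency = 8/2 = 4 Hz.
|f − 551| = 4, so the fork was at either 547 Hz or 555 Hz.
Adding mass to a fork lowers its frequency; the adjustment lowers the fork's frequency.
The beat rate fell, so the adjustment moved the fork toward 551 Hz — it must have started above the reference.

555 Hz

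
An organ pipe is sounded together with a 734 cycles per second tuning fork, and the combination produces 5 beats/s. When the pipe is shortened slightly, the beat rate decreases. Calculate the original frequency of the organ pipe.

729 Hz

|f − 734| = 5, so the organ pipe was at either 729 Hz or 739 Hz.
A shorter pipe has a higher fundamental; the adjustment raises the organ pipe's frequency.
The beat rate fell, so the adjustment moved the organ pipe toward 734 Hz — it must have started below the reference.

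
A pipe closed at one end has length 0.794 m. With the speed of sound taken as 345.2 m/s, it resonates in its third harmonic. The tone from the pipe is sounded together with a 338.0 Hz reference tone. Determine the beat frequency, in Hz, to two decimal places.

11.93 Hz

Closed pipe (odd harmonics): f_n = n·v/(4L) = 3·345.2/(4·0.794) = 326.0705 Hz.
f_beat = |326.0705 − 338.0| = 11.93 Hz.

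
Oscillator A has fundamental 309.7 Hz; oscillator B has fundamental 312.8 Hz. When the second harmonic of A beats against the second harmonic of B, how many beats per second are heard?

Second harmonic of the first: 2·309.7 = 619.4 Hz.
Second harmonic of the second: 2·312.8 = 625.6 Hz.
f_beat = |619.4 − 625.6| = 6.2 Hz.

6.2 Hz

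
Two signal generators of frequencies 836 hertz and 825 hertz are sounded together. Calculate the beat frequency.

The beat frequency equals the magnitude of the frequency difference.
|836 − 825| = 11 Hz.

11 Hz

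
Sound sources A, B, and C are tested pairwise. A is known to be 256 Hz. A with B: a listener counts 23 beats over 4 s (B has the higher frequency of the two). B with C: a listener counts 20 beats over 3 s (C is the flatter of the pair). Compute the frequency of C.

A–B: Beat frequency = 23/4 = 5.75 Hz.
B is above A, so f_B = 256 + 5.75 = 261.75 Hz.
B–C: Beat frequency = 20/3 = 6.6667 Hz.
C is below B, so f_C = 261.75 − 6.6667 = 255.0833 Hz.

255.0833 Hz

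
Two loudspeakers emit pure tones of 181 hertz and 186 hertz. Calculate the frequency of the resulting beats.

5 Hz

f_beat = |f₁ − f₂|.
|181 − 186| = 5 Hz.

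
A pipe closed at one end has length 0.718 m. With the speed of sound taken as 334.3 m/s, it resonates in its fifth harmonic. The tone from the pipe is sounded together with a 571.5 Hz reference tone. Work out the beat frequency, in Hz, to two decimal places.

10.50 Hz

Closed pipe (odd harmonics): f_n = n·v/(4L) = 5·334.3/(4·0.718) = 581.9986 Hz.
f_beat = |581.9986 − 571.5| = 10.50 Hz.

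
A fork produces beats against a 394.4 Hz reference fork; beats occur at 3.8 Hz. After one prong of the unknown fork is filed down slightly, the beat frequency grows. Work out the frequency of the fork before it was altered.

|f − 394.4| = 3.8, so the fork was at either 390.6 Hz or 398.2 Hz.
Filing a prong removes mass and raises the fork's frequency; the adjustment raises the fork's frequency.
The beat rate rose, so the adjustment moved the fork further from 394.4 Hz — it was already above the reference.

398.2 Hz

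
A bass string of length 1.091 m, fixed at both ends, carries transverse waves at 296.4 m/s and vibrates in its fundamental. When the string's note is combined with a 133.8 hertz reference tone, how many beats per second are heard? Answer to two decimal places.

2.04 Hz

For a string fixed at both ends, f_n = n·v/(2L) = 1·296.4/(2·1.091) = 135.8387 Hz.
f_beat = |135.8387 − 133.8| = 2.04 Hz.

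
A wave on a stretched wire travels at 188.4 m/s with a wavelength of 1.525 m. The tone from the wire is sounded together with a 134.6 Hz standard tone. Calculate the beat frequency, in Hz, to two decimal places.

11.06 Hz

Source frequency f = v/λ = 188.4/1.525 = 123.5410 Hz.
f_beat = |123.5410 − 134.6| = 11.06 Hz.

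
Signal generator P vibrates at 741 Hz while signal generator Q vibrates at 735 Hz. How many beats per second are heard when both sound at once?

6 Hz

f_beat = |f₁ − f₂|.
|741 − 735| = 6 Hz.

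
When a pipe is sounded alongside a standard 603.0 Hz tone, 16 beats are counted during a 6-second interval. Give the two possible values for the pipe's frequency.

600.3333 Hz or 605.6667 Hz

Beat frequency = 16/6 = 2.6667 Hz.
|f − 603.0| = 2.6667, so f = 603.0 ± 2.6667.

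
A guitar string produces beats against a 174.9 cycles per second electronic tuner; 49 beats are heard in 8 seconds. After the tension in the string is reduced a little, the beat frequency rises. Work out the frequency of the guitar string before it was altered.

Beat frequency = 49/8 = 6.125 Hz.
|f − 174.9| = 6.125, so the guitar string was at either 168.775 Hz or 181.025 Hz.
Lower tension means lower frequency; the adjustment lowers the guitar string's frequency.
The beat rate rose, so the adjustment moved the guitar string further from 174.9 Hz — it was already below the reference.

168.775 Hz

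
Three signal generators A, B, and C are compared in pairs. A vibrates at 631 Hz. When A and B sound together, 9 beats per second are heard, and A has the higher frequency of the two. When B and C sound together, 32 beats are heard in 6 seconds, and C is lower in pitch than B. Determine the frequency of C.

B is below A, so f_B = 631 − 9 = 622 Hz.
B–C: Beat frequency = 32/6 = 5.3333 Hz.
C is below B, so f_C = 622 − 5.3333 = 616.6667 Hz.

616.6667 Hz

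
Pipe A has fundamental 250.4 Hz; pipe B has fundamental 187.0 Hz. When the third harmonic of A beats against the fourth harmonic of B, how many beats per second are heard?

3.2 Hz

Third harmonic of the first: 3·250.4 = 751.2 Hz.
Fourth harmonic of the second: 4·187.0 = 748.0 Hz.
f_beat = |751.2 − 748.0| = 3.2 Hz.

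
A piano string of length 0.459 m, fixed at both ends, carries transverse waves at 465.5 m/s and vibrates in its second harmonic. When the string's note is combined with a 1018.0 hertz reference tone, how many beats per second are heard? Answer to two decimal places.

3.84 Hz

For a string fixed at both ends, f_n = n·v/(2L) = 2·465.5/(2·0.459) = 1014.1612 Hz.
f_beat = |1014.1612 − 1018.0| = 3.84 Hz.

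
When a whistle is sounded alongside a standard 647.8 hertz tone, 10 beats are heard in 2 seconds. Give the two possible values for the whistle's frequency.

642.8 Hz or 652.8 Hz

Beat frequency = 10/2 = 5 Hz.
|f − 647.8| = 5, so f = 647.8 ± 5.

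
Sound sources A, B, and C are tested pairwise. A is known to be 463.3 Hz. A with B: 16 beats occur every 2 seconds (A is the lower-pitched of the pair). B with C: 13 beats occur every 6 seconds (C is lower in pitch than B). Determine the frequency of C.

A–B: Beat frequency = 16/2 = 8 Hz.
B is above A, so f_B = 463.3 + 8 = 471.3 Hz.
B–C: Beat frequency = 13/6 = 2.1667 Hz.
C is below B, so f_C = 471.3 − 2.1667 = 469.1333 Hz.

469.1333 Hz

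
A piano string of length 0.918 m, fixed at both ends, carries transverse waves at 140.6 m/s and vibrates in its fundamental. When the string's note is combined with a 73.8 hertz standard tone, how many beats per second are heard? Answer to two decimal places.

For a string fixed at both ends, f_n = n·v/(2L) = 1·140.6/(2·0.918) = 76.5795 Hz.
f_beat = |76.5795 − 73.8| = 2.78 Hz.

2.78 Hz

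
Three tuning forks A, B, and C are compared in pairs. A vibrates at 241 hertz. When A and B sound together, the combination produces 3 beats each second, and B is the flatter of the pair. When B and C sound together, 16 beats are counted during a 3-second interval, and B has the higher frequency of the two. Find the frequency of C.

232.6667 Hz

B is below A, so f_B = 241 − 3 = 238 Hz.
B–C: Beat frequency = 16/3 = 5.3333 Hz.
C is below B, so f_C = 238 − 5.3333 = 232.6667 Hz.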